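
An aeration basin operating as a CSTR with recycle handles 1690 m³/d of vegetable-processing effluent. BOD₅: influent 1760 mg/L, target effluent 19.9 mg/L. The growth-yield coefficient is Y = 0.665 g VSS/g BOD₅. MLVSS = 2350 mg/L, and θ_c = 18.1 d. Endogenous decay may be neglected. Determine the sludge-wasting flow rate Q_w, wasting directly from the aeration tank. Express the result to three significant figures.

Q_w ≈ 832 m³/d

Biomass mass balance (decay neglected): V·X = Y·Q·(S₀ − S)·θ_c, so V = 0.665 × 1690 × (1760 − 19.9) × 18.1 / 2350 = 15062 m³.
For wasting at MLVSS concentration, Q_w = V/θ_c = 15062/18.1 = 832.2 m³/d.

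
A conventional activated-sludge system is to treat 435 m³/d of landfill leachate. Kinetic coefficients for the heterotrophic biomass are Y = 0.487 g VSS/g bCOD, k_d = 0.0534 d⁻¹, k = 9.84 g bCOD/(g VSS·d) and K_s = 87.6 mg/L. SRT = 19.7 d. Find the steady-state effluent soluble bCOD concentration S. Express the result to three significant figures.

S ≈ 1.95 mg/L

From the Monod/SRT balance for a CMAS, S = K_s·(1+k_d θ_c)/[θ_c·(Y k − k_d) − 1] = 87.6 × (1 + 0.0534 × 19.7) / [19.7 × (0.487 × 9.84 − 0.0534) − 1] = 179.8 / 92.35 = 1.946 mg/L.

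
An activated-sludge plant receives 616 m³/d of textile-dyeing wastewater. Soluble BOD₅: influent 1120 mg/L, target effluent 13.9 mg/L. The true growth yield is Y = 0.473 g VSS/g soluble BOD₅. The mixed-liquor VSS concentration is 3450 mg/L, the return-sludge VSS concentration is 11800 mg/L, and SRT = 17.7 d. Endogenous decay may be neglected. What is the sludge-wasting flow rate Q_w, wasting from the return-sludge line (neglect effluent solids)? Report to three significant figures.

Q_w ≈ 27.3 m³/d

With k_d = 0 the design equation reduces to V = Y Q (S₀−S) θ_c / X = 0.473 × 616 × (1120 − 13.9) × 17.7 / 3450 = 1653 m³.
Wasting from the return line (neglecting effluent solids): Q_w = V·X / (θ_c·X_r) = 1653 × 3450 / (17.7 × 11800) = 27.31 m³/d.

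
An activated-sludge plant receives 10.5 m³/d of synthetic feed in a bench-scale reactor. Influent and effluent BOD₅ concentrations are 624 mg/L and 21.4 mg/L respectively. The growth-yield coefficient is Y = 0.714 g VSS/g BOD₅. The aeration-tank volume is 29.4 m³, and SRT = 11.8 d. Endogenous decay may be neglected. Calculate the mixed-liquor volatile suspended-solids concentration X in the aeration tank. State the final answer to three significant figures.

X ≈ 1810 mg/L

From V·X = Y·Q·(S₀ − S)·θ_c (decay neglected): X = 0.714 × 10.5 × (624 − 21.4) × 11.8 / 29.4 = 1813 mg/L.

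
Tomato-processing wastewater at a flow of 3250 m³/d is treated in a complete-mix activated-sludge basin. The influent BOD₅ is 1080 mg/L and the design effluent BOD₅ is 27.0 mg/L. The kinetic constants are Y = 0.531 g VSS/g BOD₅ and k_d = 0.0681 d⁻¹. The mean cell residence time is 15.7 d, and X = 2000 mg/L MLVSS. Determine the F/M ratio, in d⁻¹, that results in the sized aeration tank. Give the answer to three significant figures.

F/M ≈ 0.255 d⁻¹

From the SRT design equation V = Y Q (S₀−S) θ_c / [X (1 + k_d θ_c)] = 0.531 × 3250 × (1080 − 27.0) × 15.7 / [2000 × (1 + 0.0681 × 15.7)] = 2.85×10^7 / 4138 = 6894 m³.
F/M = Q·S₀ / (V·X) = 3250 × 1080 / (6894 × 2000) = 0.2546 g BOD₅·(g VSS·d)⁻¹.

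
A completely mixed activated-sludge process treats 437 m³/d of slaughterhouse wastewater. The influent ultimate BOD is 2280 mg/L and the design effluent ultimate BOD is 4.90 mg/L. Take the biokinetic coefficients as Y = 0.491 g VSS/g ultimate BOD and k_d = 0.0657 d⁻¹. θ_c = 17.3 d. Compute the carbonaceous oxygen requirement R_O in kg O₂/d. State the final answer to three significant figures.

Observed yield with endogenous decay: Y_obs = Y / (1 + k_d·θ_c) = 0.491 / (1 + 0.0657 × 17.3) = 0.491 / 2.137 = 0.2298 g VSS/g ultimate BOD.
Mass of ultimate BOD removed per day: Q(S₀ − S) = 437 × 2275 g/m³ = 994.2 kg/d.
P_X = Y_obs·Q·(S₀ − S) = 0.2298 × 994.2 = 228.5 kg VSS/d.
R_O = Q·ΔS − 1.42 P_X = 994.2 − 324.4 = 669.8 kg O₂/d.

R_O ≈ 670 kg O₂/d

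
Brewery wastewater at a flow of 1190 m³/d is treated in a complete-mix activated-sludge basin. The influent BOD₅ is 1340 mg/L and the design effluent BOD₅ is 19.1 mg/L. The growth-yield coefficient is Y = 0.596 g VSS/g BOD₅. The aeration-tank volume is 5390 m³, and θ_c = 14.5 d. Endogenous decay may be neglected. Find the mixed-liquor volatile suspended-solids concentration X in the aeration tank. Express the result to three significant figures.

X ≈ 2520 mg/L

Without decay, X = Y Q (S₀−S) θ_c / V = 0.596 × 1190 × (1340 − 19.1) × 14.5 / 5390 = 2520 mg/L.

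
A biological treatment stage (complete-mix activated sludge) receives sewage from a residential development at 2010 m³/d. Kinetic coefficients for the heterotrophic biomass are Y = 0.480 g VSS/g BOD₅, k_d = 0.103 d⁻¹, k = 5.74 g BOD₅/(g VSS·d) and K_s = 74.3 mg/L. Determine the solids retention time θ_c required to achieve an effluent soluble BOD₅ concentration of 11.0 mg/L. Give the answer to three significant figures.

θ_c ≈ 3.96 d

Specific growth rate at S = 11.0 mg/L: μ = YkS/(K_s+S) = 0.480·5.74·11.0/(74.3+11.0) = 0.3553 d⁻¹.
1/θ_c = 0.3553 − 0.103 = 0.2523 d⁻¹, so θ_c = 3.964 d.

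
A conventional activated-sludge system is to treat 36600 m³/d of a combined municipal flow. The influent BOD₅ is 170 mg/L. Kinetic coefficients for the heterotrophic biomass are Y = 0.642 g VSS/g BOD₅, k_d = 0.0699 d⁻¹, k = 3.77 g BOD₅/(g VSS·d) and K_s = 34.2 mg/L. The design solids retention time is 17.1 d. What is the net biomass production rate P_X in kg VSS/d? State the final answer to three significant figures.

Effluent substrate depends only on kinetics and SRT: S = K_s(1 + k_d θ_c) / [θ_c(Yk − k_d) − 1] = 34.2 × (1 + 0.0699 × 17.1) / [17.1 × (0.642 × 3.77 − 0.0699) − 1] = 75.08 / 39.19 = 1.916 mg/L.
The observed yield is Y_obs = Y/(1 + k_d·θ_c) = 0.642 / (1 + 0.0699 × 17.1) = 0.642 / 2.195 = 0.2924 g VSS per g BOD₅ removed.
Substrate removed = Q·(S₀ − S) = 36600 m³/d × (170 − 1.92) g/m³ = 6.15×10^6 g/d = 6152 kg/d.
Biomass produced: P_X = Y_obs·Q·ΔS = 0.2924 × 6152 ≈ 1799 kg VSS/d.

P_X ≈ 1800 kg VSS/d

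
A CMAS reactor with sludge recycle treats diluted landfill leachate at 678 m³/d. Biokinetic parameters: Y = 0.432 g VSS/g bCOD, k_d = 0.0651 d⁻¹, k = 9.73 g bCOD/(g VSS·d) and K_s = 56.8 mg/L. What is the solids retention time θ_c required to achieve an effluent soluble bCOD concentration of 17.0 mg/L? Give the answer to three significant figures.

θ_c ≈ 1.11 d

At the target effluent, Y k S/(K_s+S) = 0.432×9.73×17.0/73.80 = 0.9683 d⁻¹.
Then 1/θ_c = μ − k_d = 0.9683 − 0.0651 = 0.9032 d⁻¹, giving θ_c = 1.107 d.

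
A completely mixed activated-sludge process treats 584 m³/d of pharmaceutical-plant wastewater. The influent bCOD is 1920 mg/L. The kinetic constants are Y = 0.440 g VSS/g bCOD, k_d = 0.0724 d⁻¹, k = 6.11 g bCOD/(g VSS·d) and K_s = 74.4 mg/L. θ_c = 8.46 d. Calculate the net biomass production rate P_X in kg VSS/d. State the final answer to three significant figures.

P_X ≈ 305 kg VSS/d

Effluent substrate depends only on kinetics and SRT: S = K_s(1 + k_d θ_c) / [θ_c(Yk − k_d) − 1] = 74.4 × (1 + 0.0724 × 8.46) / [8.46 × (0.440 × 6.11 − 0.0724) − 1] = 120.0 / 21.13 = 5.677 mg/L.
Y_obs = Y / (1 + k_d θ_c) = 0.440 / (1 + 0.0724 × 8.46) = 0.440 / 1.613 = 0.2729.
ΔS = 1920 − 5.68 = 1914 mg/L, so the substrate removal rate is 584 × 1914/1000 = 1118 kg bCOD/d.
So the net sludge growth is P_X = 0.2729 × 1118 = 305.1 kg VSS/d.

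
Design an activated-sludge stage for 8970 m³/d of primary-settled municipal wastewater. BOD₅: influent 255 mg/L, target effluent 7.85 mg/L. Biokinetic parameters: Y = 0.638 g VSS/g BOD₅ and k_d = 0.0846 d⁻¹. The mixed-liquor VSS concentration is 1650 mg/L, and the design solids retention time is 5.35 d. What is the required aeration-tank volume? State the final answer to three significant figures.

V ≈ 3160 m³

Rearranging the biomass balance for a CMAS with decay, V = Y·Q·ΔS·θ_c / [X·(1+k_d θ_c)] = 0.638 × 8970 × (255 − 7.85) × 5.35 / [1650 × (1 + 0.0846 × 5.35)] = 7.57×10^6 / 2397 = 3157 m³.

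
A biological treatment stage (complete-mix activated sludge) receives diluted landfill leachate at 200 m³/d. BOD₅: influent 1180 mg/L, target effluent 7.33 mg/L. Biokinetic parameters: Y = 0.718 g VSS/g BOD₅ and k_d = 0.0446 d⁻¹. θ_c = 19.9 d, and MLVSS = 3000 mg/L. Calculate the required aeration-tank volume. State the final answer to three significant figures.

From the SRT design equation V = Y Q (S₀−S) θ_c / [X (1 + k_d θ_c)] = 0.718 × 200 × (1180 − 7.33) × 19.9 / [3000 × (1 + 0.0446 × 19.9)] = 3.35×10^6 / 5663 = 591.8 m³.

V ≈ 592 m³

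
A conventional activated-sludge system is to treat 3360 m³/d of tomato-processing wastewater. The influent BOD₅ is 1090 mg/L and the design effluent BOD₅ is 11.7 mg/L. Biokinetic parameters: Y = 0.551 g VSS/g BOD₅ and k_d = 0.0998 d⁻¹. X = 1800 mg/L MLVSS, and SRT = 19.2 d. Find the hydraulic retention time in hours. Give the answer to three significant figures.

τ ≈ 52.2 h

Steady-state biomass mass balance: V·X·(1 + k_d·θ_c) = Y·Q·(S₀ − S)·θ_c, so V = 0.551 × 3360 × (1090 − 11.7) × 19.2 / [1800 × (1 + 0.0998 × 19.2)] = 3.83×10^7 / 5249 = 7302 m³.
τ = V/Q = 7302/3360 = 2.173 d, or 52.16 h.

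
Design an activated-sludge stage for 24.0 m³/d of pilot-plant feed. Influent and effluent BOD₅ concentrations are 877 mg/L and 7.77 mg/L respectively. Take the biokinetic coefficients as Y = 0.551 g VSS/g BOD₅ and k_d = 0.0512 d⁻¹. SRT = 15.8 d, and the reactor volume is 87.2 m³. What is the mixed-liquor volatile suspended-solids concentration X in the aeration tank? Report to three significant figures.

X ≈ 1150 mg/L

X = Y·Q·ΔS·θ_c / [V·(1 + k_d θ_c)] = 0.551 × 24.0 × (877 − 7.77) × 15.8 / [87.2 × (1 + 0.0512 × 15.8)] = 1151 mg/L.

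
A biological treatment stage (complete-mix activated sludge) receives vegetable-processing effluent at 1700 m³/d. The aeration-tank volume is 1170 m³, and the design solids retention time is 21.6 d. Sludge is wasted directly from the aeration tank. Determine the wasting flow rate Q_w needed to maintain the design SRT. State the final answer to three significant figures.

Q_w ≈ 54.2 m³/d

With mixed-liquor wasting, θ_c = V/Q_w, so Q_w = V/θ_c = 1170/21.6 = 54.17 m³/d.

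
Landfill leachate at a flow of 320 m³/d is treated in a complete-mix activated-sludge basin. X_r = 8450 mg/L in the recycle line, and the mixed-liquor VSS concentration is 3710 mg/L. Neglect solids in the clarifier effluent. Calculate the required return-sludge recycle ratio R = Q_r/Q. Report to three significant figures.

R ≈ 0.783

Mass balance around the secondary clarifier (neglecting effluent solids): R = X / (X_r − X) = 3710 / (8450 − 3710) = 0.7827.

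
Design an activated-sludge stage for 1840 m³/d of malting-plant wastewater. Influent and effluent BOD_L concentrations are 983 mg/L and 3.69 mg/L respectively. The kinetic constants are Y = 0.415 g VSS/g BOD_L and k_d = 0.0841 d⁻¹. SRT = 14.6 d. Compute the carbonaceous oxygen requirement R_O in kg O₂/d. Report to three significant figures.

R_O ≈ 1330 kg O₂/d

The observed yield is Y_obs = Y/(1 + k_d·θ_c) = 0.415 / (1 + 0.0841 × 14.6) = 0.415 / 2.228 = 0.1863 g VSS per g BOD_L removed.
ΔS = 983 − 3.69 = 979.3 mg/L, so the substrate removal rate is 1840 × 979.3/1000 = 1802 kg BOD_L/d.
Biomass synthesised: P_X = Y_obs × 1802 = 335.7 kg VSS/d.
R_O = Q·(S₀ − S) − 1.42·P_X = 1802 − 1.42 × 335.7 = 1325 kg O₂/d.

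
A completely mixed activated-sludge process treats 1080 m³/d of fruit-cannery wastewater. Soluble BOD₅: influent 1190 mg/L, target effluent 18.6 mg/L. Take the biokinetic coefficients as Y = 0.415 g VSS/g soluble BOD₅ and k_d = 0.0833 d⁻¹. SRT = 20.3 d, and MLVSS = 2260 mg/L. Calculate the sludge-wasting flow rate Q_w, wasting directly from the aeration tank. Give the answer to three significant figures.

From the SRT design equation V = Y Q (S₀−S) θ_c / [X (1 + k_d θ_c)] = 0.415 × 1080 × (1190 − 18.6) × 20.3 / [2260 × (1 + 0.0833 × 20.3)] = 1.07×10^7 / 6082 = 1752 m³.
For wasting at MLVSS concentration, Q_w = V/θ_c = 1752/20.3 = 86.33 m³/d.

Q_w ≈ 86.3 m³/d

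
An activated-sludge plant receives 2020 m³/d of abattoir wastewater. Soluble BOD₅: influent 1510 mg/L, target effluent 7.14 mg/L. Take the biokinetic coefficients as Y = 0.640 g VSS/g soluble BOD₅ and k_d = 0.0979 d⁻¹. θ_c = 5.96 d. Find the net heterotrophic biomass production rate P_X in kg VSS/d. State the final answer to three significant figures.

Observed yield with endogenous decay: Y_obs = Y / (1 + k_d·θ_c) = 0.640 / (1 + 0.0979 × 5.96) = 0.640 / 1.583 = 0.4042 g VSS/g soluble BOD₅.
Q·(S₀ − S) = 2020 × (1510 − 7.14) × 10⁻³ = 3036 kg/d removed.
P_X = Y_obs · Q(S₀ − S) = 0.4042 × 3036 = 1227 kg VSS/d.

P_X ≈ 1230 kg VSS/d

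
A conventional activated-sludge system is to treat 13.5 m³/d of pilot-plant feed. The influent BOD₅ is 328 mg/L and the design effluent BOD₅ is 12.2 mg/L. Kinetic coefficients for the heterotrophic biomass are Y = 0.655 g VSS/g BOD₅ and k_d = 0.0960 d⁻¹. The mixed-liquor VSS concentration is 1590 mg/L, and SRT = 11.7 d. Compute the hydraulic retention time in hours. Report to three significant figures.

τ ≈ 17.2 h

Rearranging the biomass balance for a CMAS with decay, V = Y·Q·ΔS·θ_c / [X·(1+k_d θ_c)] = 0.655 × 13.5 × (328 − 12.2) × 11.7 / [1590 × (1 + 0.0960 × 11.7)] = 3.27×10^4 / 3376 = 9.678 m³.
Hydraulic retention time τ = V/Q = 9.678 / 13.5 = 0.7169 d = 17.21 h.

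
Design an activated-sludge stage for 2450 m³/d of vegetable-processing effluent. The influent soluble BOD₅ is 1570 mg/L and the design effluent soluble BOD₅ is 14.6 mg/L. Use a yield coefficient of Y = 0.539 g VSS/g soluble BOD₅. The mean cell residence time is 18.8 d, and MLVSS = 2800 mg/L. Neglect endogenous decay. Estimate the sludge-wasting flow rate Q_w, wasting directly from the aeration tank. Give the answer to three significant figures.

With k_d = 0 the design equation reduces to V = Y Q (S₀−S) θ_c / X = 0.539 × 2450 × (1570 − 14.6) × 18.8 / 2800 = 13791 m³.
For wasting at MLVSS concentration, Q_w = V/θ_c = 13791/18.8 = 733.6 m³/d.

Q_w ≈ 734 m³/d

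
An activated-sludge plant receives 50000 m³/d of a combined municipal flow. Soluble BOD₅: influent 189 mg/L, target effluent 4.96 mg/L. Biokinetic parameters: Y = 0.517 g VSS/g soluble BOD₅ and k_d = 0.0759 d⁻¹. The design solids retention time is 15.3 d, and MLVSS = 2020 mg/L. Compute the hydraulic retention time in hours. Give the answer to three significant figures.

τ ≈ 8.00 h

Rearranging the biomass balance for a CMAS with decay, V = Y·Q·ΔS·θ_c / [X·(1+k_d θ_c)] = 0.517 × 50000 × (189 − 4.96) × 15.3 / [2020 × (1 + 0.0759 × 15.3)] = 7.28×10^7 / 4366 = 16673 m³.
Hydraulic retention time τ = V/Q = 16673 / 50000 = 0.3335 d = 8.003 h.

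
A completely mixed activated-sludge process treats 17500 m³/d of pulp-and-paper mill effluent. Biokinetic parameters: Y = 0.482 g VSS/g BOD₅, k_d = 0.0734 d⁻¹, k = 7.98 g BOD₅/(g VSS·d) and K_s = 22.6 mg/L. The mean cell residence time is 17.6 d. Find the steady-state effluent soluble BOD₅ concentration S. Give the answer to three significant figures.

S ≈ 0.792 mg/L

From the Monod/SRT balance for a CMAS, S = K_s·(1+k_d θ_c)/[θ_c·(Y k − k_d) − 1] = 22.6 × (1 + 0.0734 × 17.6) / [17.6 × (0.482 × 7.98 − 0.0734) − 1] = 51.80 / 65.40 = 0.7919 mg/L.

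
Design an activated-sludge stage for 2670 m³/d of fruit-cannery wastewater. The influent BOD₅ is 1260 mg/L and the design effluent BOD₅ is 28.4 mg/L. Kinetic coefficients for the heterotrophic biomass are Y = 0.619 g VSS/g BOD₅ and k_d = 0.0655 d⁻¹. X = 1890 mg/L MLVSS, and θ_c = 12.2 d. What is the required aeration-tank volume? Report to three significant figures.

V ≈ 7300 m³

Rearranging the biomass balance for a CMAS with decay, V = Y·Q·ΔS·θ_c / [X·(1+k_d θ_c)] = 0.619 × 2670 × (1260 − 28.4) × 12.2 / [1890 × (1 + 0.0655 × 12.2)] = 2.48×10^7 / 3400 = 7303 m³.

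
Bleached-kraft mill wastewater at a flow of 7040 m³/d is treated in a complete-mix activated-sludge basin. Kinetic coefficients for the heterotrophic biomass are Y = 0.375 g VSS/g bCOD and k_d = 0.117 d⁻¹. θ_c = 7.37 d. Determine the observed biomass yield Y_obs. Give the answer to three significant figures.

Y_obs ≈ 0.201 g VSS/g bCOD

The observed yield is Y_obs = Y/(1 + k_d·θ_c) = 0.375 / (1 + 0.117 × 7.37) = 0.375 / 1.862 = 0.2014 g VSS per g bCOD removed.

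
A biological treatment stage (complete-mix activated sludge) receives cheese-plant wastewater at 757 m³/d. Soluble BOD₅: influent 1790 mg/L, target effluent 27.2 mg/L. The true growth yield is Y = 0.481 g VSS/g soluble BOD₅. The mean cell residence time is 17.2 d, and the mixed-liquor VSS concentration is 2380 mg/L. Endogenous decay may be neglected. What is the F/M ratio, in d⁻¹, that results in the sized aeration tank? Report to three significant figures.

F/M ≈ 0.123 d⁻¹

With k_d = 0 the design equation reduces to V = Y Q (S₀−S) θ_c / X = 0.481 × 757 × (1790 − 27.2) × 17.2 / 2380 = 4639 m³.
Food-to-microorganism ratio F/M = Q S₀ / (V X) = 757 × 1790 / (4639 × 2380) = 0.1227 d⁻¹.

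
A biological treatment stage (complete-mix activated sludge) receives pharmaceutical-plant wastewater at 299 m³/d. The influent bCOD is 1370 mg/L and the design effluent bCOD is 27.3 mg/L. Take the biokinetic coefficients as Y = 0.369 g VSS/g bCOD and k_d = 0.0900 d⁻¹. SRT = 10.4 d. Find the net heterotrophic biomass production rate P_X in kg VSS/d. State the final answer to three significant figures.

The observed yield is Y_obs = Y/(1 + k_d·θ_c) = 0.369 / (1 + 0.0900 × 10.4) = 0.369 / 1.936 = 0.1906 g VSS per g bCOD removed.
Substrate removed = Q·(S₀ − S) = 299 m³/d × (1370 − 27.3) g/m³ = 4.01×10^5 g/d = 401.5 kg/d.
So the net sludge growth is P_X = 0.1906 × 401.5 = 76.52 kg VSS/d.

P_X ≈ 76.5 kg VSS/d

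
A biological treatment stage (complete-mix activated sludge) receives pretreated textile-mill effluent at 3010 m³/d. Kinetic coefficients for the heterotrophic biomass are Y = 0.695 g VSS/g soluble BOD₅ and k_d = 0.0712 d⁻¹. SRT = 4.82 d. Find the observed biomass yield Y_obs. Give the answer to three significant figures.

Y_obs ≈ 0.517 g VSS/g soluble BOD₅

Observed yield with endogenous decay: Y_obs = Y / (1 + k_d·θ_c) = 0.695 / (1 + 0.0712 × 4.82) = 0.695 / 1.343 = 0.5174 g VSS/g soluble BOD₅.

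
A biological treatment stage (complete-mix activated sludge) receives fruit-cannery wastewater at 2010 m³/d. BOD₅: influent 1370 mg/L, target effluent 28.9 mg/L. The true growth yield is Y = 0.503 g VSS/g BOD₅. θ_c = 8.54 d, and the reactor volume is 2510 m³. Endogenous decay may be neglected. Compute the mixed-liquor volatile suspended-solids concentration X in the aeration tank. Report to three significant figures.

X ≈ 4610 mg/L

X = Y·Q·ΔS·θ_c / V = 0.503 × 2010 × (1370 − 28.9) × 8.54 / 2510 = 4613 mg/L.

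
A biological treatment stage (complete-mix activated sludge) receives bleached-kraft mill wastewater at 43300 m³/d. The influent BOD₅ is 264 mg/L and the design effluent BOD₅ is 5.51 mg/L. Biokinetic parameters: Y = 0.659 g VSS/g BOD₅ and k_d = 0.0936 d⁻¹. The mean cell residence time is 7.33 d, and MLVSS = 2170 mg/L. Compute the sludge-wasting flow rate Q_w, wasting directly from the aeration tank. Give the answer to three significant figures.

Steady-state biomass mass balance: V·X·(1 + k_d·θ_c) = Y·Q·(S₀ − S)·θ_c, so V = 0.659 × 43300 × (264 − 5.51) × 7.33 / [2170 × (1 + 0.0936 × 7.33)] = 5.41×10^7 / 3659 = 14777 m³.
Wasting from the aeration tank: Q_w = V / θ_c = 14777 / 7.33 = 2016 m³/d.

Q_w ≈ 2020 m³/d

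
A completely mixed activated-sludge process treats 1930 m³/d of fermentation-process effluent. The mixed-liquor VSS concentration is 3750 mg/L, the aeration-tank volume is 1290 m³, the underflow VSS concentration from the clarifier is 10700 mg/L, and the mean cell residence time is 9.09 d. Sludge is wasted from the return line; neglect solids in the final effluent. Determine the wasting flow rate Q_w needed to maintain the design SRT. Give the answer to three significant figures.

Q_w ≈ 49.7 m³/d

Wasting from the return line (neglecting effluent solids): Q_w = V·X / (θ_c·X_r) = 1290 × 3750 / (9.09 × 10700) = 49.74 m³/d.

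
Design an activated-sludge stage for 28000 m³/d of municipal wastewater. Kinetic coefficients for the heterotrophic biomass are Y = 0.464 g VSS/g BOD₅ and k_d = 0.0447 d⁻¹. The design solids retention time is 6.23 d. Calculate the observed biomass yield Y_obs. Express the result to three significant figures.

The observed yield is Y_obs = Y/(1 + k_d·θ_c) = 0.464 / (1 + 0.0447 × 6.23) = 0.464 / 1.278 = 0.3629 g VSS per g BOD₅ removed.

Y_obs ≈ 0.363 g VSS/g BOD₅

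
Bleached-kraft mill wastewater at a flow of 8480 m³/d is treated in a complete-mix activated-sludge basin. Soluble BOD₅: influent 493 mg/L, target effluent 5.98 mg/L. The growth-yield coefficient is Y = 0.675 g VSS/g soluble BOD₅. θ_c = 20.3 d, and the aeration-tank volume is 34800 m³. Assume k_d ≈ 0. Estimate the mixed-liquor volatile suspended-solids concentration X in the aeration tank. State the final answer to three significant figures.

X ≈ 1630 mg/L

X = Y·Q·ΔS·θ_c / V = 0.675 × 8480 × (493 − 5.98) × 20.3 / 34800 = 1626 mg/L.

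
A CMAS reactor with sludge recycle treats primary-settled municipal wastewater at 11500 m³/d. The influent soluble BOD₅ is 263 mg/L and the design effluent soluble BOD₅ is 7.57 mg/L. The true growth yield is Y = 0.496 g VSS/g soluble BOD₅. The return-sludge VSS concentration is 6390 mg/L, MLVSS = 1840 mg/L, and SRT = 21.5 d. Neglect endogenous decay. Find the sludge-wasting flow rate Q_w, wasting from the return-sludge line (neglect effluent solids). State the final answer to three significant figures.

Biomass mass balance (decay neglected): V·X = Y·Q·(S₀ − S)·θ_c, so V = 0.496 × 11500 × (263 − 7.57) × 21.5 / 1840 = 17024 m³.
Q_w = (V·X)/(θ_c X_r) = 17024 × 1840 / (21.5 × 6390) = 228.0 m³/d.

Q_w ≈ 228 m³/d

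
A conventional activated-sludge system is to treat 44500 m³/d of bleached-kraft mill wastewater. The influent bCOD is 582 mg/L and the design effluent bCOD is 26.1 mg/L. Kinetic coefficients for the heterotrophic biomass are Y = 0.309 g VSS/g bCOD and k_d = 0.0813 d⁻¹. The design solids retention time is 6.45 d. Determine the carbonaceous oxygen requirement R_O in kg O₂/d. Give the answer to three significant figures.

R_O ≈ 17600 kg O₂/d

Observed yield with endogenous decay: Y_obs = Y / (1 + k_d·θ_c) = 0.309 / (1 + 0.0813 × 6.45) = 0.309 / 1.524 = 0.2027 g VSS/g bCOD.
Mass of bCOD removed per day: Q(S₀ − S) = 44500 × 555.9 g/m³ = 24738 kg/d.
P_X = Y_obs·Q·(S₀ − S) = 0.2027 × 24738 = 5014 kg VSS/d.
Carbonaceous O₂ demand = substrate oxidised − cell-mass equivalent = 24738 − 1.42 × 5014 = 17617 kg O₂/d.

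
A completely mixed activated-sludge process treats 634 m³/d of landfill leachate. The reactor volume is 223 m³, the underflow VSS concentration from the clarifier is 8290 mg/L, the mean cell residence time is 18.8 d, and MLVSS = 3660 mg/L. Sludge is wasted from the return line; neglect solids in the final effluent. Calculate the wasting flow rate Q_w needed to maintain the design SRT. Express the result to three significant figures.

θ_c = V·X/(Q_w·X_r) when wasting from the recycle, so Q_w = V·X/(θ_c·X_r) = 223.0 × 3660 / (18.8 × 8290) = 5.237 m³/d.

Q_w ≈ 5.24 m³/d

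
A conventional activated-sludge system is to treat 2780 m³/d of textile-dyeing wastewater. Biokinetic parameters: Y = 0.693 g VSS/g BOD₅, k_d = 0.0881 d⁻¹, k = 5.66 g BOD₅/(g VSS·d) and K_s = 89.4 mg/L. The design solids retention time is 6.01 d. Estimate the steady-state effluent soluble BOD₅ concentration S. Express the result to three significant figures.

For a completely mixed reactor with recycle the Lawrence–McCarty relation gives S = K_s·(1 + k_d·θ_c) / [θ_c·(Y·k − k_d) − 1] = 89.4 × (1 + 0.0881 × 6.01) / [6.01 × (0.693 × 5.66 − 0.0881) − 1] = 136.7 / 22.04 = 6.203 mg/L.

S ≈ 6.20 mg/L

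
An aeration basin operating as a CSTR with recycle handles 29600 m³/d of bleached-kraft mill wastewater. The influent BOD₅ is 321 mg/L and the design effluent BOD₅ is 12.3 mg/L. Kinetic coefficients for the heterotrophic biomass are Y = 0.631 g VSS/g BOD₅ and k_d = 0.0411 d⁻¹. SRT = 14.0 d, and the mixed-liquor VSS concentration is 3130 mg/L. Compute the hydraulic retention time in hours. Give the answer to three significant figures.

Steady-state biomass mass balance: V·X·(1 + k_d·θ_c) = Y·Q·(S₀ − S)·θ_c, so V = 0.631 × 29600 × (321 − 12.3) × 14.0 / [3130 × (1 + 0.0411 × 14.0)] = 8.07×10^7 / 4931 = 16370 m³.
Hydraulic retention time τ = V/Q = 16370 / 29600 = 0.5530 d = 13.27 h.

τ ≈ 13.3 h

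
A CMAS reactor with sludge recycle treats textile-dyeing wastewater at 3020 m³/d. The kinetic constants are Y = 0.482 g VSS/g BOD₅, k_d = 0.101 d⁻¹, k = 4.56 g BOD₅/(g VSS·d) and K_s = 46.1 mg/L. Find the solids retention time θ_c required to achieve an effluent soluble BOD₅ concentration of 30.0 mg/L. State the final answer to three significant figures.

θ_c ≈ 1.31 d

From 1/θ_c = Y·k·S/(K_s + S) − k_d: Y·k·S/(K_s+S) = 0.482 × 4.56 × 30.0 / (46.1 + 30.0) = 0.8665 d⁻¹.
Then 1/θ_c = μ − k_d = 0.8665 − 0.101 = 0.7655 d⁻¹, giving θ_c = 1.306 d.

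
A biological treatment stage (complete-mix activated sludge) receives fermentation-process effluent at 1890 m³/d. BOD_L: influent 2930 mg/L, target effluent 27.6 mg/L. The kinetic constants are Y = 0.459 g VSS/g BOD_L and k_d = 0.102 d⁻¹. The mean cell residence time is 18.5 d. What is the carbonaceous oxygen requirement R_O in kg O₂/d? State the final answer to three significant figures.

Y_obs = Y / (1 + k_d θ_c) = 0.459 / (1 + 0.102 × 18.5) = 0.459 / 2.887 = 0.1590.
Q·(S₀ − S) = 1890 × (2930 − 27.6) × 10⁻³ = 5486 kg/d removed.
Biomass synthesised: P_X = Y_obs × 5486 = 872.1 kg VSS/d.
R_O = Q·ΔS − 1.42 P_X = 5486 − 1238 = 4247 kg O₂/d.

R_O ≈ 4250 kg O₂/d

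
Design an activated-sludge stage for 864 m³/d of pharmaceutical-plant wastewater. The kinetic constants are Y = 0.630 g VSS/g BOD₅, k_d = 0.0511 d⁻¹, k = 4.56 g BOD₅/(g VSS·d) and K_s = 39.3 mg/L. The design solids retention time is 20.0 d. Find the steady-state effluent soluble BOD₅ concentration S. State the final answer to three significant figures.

S ≈ 1.43 mg/L

For a completely mixed reactor with recycle the Lawrence–McCarty relation gives S = K_s·(1 + k_d·θ_c) / [θ_c·(Y·k − k_d) − 1] = 39.3 × (1 + 0.0511 × 20.0) / [20.0 × (0.630 × 4.56 − 0.0511) − 1] = 79.46 / 55.43 = 1.433 mg/L.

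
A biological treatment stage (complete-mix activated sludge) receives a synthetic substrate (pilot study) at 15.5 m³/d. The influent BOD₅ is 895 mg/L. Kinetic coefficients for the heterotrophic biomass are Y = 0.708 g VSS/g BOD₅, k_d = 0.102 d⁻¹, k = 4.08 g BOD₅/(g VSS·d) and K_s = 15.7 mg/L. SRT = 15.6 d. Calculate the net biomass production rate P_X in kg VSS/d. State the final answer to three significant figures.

P_X ≈ 3.79 kg VSS/d

For a completely mixed reactor with recycle the Lawrence–McCarty relation gives S = K_s·(1 + k_d·θ_c) / [θ_c·(Y·k − k_d) − 1] = 15.7 × (1 + 0.102 × 15.6) / [15.6 × (0.708 × 4.08 − 0.102) − 1] = 40.68 / 42.47 = 0.9579 mg/L.
Correct the yield for decay: Y_obs = Y/(1 + k_d θ_c) = 0.708 / (1 + 0.102 × 15.6) = 0.708 / 2.591 = 0.2732.
Mass of BOD₅ removed per day: Q(S₀ − S) = 15.5 × 894.0 g/m³ = 13.86 kg/d.
So the net sludge growth is P_X = 0.2732 × 13.86 = 3.786 kg VSS/d.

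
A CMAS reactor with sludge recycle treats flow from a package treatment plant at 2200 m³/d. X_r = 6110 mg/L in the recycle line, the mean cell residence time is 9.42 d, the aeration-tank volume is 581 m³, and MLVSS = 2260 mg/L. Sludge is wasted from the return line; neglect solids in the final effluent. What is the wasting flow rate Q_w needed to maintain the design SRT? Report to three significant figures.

θ_c = V·X/(Q_w·X_r) when wasting from the recycle, so Q_w = V·X/(θ_c·X_r) = 581.0 × 2260 / (9.42 × 6110) = 22.81 m³/d.

Q_w ≈ 22.8 m³/d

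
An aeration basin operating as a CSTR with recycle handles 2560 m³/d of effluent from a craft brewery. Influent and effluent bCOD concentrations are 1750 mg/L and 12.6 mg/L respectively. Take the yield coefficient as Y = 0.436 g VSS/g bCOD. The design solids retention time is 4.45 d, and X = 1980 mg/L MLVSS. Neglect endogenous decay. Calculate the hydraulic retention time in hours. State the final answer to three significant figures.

τ ≈ 40.9 h

With k_d = 0 the design equation reduces to V = Y Q (S₀−S) θ_c / X = 0.436 × 2560 × (1750 − 12.6) × 4.45 / 1980 = 4358 m³.
HRT = V/Q = 4358 m³ / 2560 m³·d⁻¹ = 1.702 d × 24 = 40.86 h.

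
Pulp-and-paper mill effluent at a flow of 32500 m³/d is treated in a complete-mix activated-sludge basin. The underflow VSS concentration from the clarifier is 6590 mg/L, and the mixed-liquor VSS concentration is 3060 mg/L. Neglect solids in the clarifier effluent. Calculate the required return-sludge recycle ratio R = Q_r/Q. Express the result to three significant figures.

R = Q_r/Q = X/(X_r − X) = 3060 / (6590 − 3060) = 0.8669.

R ≈ 0.867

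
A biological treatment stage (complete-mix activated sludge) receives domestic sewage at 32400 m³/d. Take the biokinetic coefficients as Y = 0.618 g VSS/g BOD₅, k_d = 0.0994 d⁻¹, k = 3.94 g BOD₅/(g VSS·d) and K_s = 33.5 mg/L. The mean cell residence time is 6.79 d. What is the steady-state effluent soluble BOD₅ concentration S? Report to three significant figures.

S ≈ 3.78 mg/L

For a completely mixed reactor with recycle the Lawrence–McCarty relation gives S = K_s·(1 + k_d·θ_c) / [θ_c·(Y·k − k_d) − 1] = 33.5 × (1 + 0.0994 × 6.79) / [6.79 × (0.618 × 3.94 − 0.0994) − 1] = 56.11 / 14.86 = 3.776 mg/L.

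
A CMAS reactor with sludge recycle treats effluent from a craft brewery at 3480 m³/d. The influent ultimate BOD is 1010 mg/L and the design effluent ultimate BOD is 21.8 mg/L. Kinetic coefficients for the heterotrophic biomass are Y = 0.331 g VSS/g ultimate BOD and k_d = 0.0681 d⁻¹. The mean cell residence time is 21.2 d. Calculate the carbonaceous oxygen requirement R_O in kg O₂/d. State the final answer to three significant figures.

R_O ≈ 2780 kg O₂/d

Observed yield with endogenous decay: Y_obs = Y / (1 + k_d·θ_c) = 0.331 / (1 + 0.0681 × 21.2) = 0.331 / 2.444 = 0.1354 g VSS/g ultimate BOD.
Mass of ultimate BOD removed per day: Q(S₀ − S) = 3480 × 988.2 g/m³ = 3439 kg/d.
P_X = Y_obs·Q·(S₀ − S) = 0.1354 × 3439 = 465.8 kg VSS/d.
R_O = Q·(S₀ − S) − 1.42·P_X = 3439 − 1.42 × 465.8 = 2777 kg O₂/d.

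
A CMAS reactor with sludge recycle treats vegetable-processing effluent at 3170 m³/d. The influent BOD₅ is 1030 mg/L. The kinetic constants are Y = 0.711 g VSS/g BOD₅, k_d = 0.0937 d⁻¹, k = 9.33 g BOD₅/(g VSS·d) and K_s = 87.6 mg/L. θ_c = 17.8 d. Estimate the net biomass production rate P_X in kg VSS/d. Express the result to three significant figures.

P_X ≈ 868 kg VSS/d

From the Monod/SRT balance for a CMAS, S = K_s·(1+k_d θ_c)/[θ_c·(Y k − k_d) − 1] = 87.6 × (1 + 0.0937 × 17.8) / [17.8 × (0.711 × 9.33 − 0.0937) − 1] = 233.7 / 115.4 = 2.025 mg/L.
Correct the yield for decay: Y_obs = Y/(1 + k_d θ_c) = 0.711 / (1 + 0.0937 × 17.8) = 0.711 / 2.668 = 0.2665.
ΔS = 1030 − 2.02 = 1028 mg/L, so the substrate removal rate is 3170 × 1028/1000 = 3259 kg BOD₅/d.
Net biomass production P_X = Y_obs × Q·(S₀ − S) = 0.2665 × 3259 = 868.5 kg VSS/d.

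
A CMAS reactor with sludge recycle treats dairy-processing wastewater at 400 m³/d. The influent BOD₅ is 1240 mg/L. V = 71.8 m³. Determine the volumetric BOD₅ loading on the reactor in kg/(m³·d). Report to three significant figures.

Applied BOD₅ load per unit volume = Q·S₀/V = (400 × 1240/1000)/71.80 = 6.908 kg BOD₅·m⁻³·d⁻¹.

L_v ≈ 6.91 kg BOD₅/(m³·d)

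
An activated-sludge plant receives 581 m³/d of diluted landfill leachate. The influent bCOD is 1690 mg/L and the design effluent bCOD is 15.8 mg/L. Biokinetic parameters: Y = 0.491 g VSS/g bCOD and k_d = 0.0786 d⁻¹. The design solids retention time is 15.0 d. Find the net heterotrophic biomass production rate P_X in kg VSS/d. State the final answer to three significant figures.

Correct the yield for decay: Y_obs = Y/(1 + k_d θ_c) = 0.491 / (1 + 0.0786 × 15.0) = 0.491 / 2.179 = 0.2253.
Substrate removed = Q·(S₀ − S) = 581 m³/d × (1690 − 15.8) g/m³ = 9.73×10^5 g/d = 972.7 kg/d.
Net biomass production P_X = Y_obs × Q·(S₀ − S) = 0.2253 × 972.7 = 219.2 kg VSS/d.

P_X ≈ 219 kg VSS/d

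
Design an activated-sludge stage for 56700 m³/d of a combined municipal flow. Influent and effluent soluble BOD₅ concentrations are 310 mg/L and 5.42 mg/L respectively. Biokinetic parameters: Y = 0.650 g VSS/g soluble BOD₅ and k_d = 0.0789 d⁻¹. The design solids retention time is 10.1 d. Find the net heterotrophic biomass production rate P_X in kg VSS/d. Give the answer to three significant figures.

P_X ≈ 6250 kg VSS/d

The observed yield is Y_obs = Y/(1 + k_d·θ_c) = 0.650 / (1 + 0.0789 × 10.1) = 0.650 / 1.797 = 0.3617 g VSS per g soluble BOD₅ removed.
Q·(S₀ − S) = 56700 × (310 − 5.42) × 10⁻³ = 17270 kg/d removed.
P_X = Y_obs · Q(S₀ − S) = 0.3617 × 17270 = 6247 kg VSS/d.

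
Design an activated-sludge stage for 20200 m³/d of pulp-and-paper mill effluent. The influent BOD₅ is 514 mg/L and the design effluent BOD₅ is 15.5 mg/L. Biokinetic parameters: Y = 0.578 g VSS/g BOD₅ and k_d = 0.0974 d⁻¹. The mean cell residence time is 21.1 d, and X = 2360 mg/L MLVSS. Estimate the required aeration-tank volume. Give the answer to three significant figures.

V ≈ 17000 m³

Steady-state biomass mass balance: V·X·(1 + k_d·θ_c) = Y·Q·(S₀ − S)·θ_c, so V = 0.578 × 20200 × (514 − 15.5) × 21.1 / [2360 × (1 + 0.0974 × 21.1)] = 1.23×10^8 / 7210 = 17033 m³.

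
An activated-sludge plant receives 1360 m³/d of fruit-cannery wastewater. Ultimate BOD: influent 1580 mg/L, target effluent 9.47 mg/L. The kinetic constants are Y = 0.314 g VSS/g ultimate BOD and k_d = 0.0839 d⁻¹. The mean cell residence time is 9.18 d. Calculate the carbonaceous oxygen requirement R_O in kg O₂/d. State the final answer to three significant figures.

R_O ≈ 1600 kg O₂/d

Correct the yield for decay: Y_obs = Y/(1 + k_d θ_c) = 0.314 / (1 + 0.0839 × 9.18) = 0.314 / 1.770 = 0.1774.
ΔS = 1580 − 9.47 = 1571 mg/L, so the substrate removal rate is 1360 × 1571/1000 = 2136 kg ultimate BOD/d.
Biomass synthesised: P_X = Y_obs × 2136 = 378.9 kg VSS/d.
R_O = Q·(S₀ − S) − 1.42·P_X = 2136 − 1.42 × 378.9 = 1598 kg O₂/d.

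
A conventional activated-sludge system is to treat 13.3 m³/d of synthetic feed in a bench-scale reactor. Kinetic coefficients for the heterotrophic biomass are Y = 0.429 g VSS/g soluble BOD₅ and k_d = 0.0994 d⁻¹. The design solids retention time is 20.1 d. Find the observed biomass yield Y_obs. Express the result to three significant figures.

Y_obs = Y / (1 + k_d θ_c) = 0.429 / (1 + 0.0994 × 20.1) = 0.429 / 2.998 = 0.1431.

Y_obs ≈ 0.143 g VSS/g soluble BOD₅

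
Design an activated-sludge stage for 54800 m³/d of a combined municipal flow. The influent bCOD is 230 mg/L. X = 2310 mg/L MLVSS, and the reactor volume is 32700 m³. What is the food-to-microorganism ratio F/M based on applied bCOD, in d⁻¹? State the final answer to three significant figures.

F/M = applied load / biomass = Q·S₀/(V·X) = 54800 × 230 / (32700 × 2310) = 0.1669 d⁻¹.

F/M ≈ 0.167 d⁻¹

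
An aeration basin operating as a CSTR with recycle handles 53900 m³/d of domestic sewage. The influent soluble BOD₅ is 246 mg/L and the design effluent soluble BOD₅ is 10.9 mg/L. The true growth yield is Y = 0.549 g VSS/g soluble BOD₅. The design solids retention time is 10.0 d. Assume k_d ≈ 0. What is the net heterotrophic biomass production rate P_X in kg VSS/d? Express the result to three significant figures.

P_X ≈ 6960 kg VSS/d

With endogenous decay neglected, the observed yield equals the true yield: Y_obs = Y = 0.549 g VSS/g soluble BOD₅.
Mass of soluble BOD₅ removed per day: Q(S₀ − S) = 53900 × 235.1 g/m³ = 12672 kg/d.
P_X = Y_obs · Q(S₀ − S) = 0.5490 × 12672 = 6957 kg VSS/d.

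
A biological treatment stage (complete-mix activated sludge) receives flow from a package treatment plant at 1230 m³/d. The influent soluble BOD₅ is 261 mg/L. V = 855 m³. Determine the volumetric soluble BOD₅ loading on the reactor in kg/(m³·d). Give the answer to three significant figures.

L_v = Q S₀ / V = 1230 × 261 × 10⁻³ / 855.0 = 0.3755 kg/(m³·d).

L_v ≈ 0.375 kg soluble BOD₅/(m³·d)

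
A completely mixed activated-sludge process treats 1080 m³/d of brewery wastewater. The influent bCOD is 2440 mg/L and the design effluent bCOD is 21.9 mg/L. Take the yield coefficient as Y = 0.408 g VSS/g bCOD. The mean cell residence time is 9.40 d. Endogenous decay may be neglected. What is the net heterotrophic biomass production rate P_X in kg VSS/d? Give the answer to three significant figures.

P_X ≈ 1070 kg VSS/d

Since k_d ≈ 0, Y_obs = Y = 0.408 g VSS/g bCOD.
ΔS = 2440 − 21.9 = 2418 mg/L, so the substrate removal rate is 1080 × 2418/1000 = 2612 kg bCOD/d.
So the net sludge growth is P_X = 0.4080 × 2612 = 1066 kg VSS/d.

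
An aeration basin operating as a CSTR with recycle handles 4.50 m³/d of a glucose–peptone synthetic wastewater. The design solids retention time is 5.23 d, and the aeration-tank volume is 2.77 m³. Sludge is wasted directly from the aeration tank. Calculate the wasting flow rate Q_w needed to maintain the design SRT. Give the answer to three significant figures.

For wasting at MLVSS concentration, Q_w = V/θ_c = 2.770/5.23 = 0.5296 m³/d.

Q_w ≈ 0.530 m³/d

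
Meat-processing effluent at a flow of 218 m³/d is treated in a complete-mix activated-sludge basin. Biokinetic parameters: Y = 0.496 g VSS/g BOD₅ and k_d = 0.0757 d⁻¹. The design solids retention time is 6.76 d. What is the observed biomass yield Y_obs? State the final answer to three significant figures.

Y_obs ≈ 0.328 g VSS/g BOD₅

The observed yield is Y_obs = Y/(1 + k_d·θ_c) = 0.496 / (1 + 0.0757 × 6.76) = 0.496 / 1.512 = 0.3281 g VSS per g BOD₅ removed.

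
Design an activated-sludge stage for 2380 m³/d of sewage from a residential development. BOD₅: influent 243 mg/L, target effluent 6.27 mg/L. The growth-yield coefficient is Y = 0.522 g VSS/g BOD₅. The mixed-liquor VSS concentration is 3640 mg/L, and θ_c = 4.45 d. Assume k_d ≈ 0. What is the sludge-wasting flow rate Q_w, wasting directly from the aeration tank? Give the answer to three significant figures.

Q_w ≈ 80.8 m³/d

With k_d = 0 the design equation reduces to V = Y Q (S₀−S) θ_c / X = 0.522 × 2380 × (243 − 6.27) × 4.45 / 3640 = 359.6 m³.
For wasting at MLVSS concentration, Q_w = V/θ_c = 359.6/4.45 = 80.80 m³/d.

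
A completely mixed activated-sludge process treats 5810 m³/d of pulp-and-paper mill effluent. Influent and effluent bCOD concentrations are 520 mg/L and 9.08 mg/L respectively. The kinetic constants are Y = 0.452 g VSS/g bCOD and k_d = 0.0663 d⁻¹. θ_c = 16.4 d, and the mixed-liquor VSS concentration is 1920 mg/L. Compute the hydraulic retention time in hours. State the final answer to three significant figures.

Rearranging the biomass balance for a CMAS with decay, V = Y·Q·ΔS·θ_c / [X·(1+k_d θ_c)] = 0.452 × 5810 × (520 − 9.08) × 16.4 / [1920 × (1 + 0.0663 × 16.4)] = 2.2×10^7 / 4008 = 5491 m³.
Hydraulic retention time τ = V/Q = 5491 / 5810 = 0.9450 d = 22.68 h.

τ ≈ 22.7 h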